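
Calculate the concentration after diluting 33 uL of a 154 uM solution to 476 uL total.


C2 = C1 * V1 / V2
C2 = 154 * 33 / 476
C2 = 10.6765 uM

10.6765 uM


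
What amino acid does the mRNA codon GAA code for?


Standard genetic code lookup.
Codon GAA -> Glu

Glu


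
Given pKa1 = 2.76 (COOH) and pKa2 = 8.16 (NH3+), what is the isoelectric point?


pI = (pKa1 + pKa2) / 2
pI = (2.76 + 8.16) / 2
pI = 5.46

5.46


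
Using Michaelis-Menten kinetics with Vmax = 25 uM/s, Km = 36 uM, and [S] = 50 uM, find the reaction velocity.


v = Vmax * [S] / (Km + [S])
v = 25 * 50 / (36 + 50)
v = 14.5349 uM/s

14.5349 uM/s


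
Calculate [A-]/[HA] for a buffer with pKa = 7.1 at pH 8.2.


[A-]/[HA] = 10^(pH - pKa)
= 10^(8.2 - 7.1)
= 12.5893

12.5893


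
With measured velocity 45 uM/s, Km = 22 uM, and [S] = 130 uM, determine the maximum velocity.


Vmax = v * (Km + [S]) / [S]
Vmax = 45 * (22 + 130) / 130
Vmax = 52.6154 uM/s

52.6154 uM/s


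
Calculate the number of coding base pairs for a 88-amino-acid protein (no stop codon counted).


Each amino acid = 1 codon = 3 bp
bp = 88 * 3 = 264 bp

264 bp


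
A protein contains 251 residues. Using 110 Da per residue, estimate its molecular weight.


MW = n_residues * 110 Da
MW = 251 * 110
MW = 27610 Da

27610 Da


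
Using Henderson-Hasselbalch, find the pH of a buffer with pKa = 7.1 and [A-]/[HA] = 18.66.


pH = pKa + log10([A-]/[HA])
pH = 7.1 + log10(18.66)
pH = 8.3709

8.3709


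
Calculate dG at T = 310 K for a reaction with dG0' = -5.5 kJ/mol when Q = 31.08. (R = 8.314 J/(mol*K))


dG = dG0' + RT * ln(Q) / 1000
dG = -5.5 + 8.314 * 310 * ln(31.08) / 1000
dG = 3.3572 kJ/mol

3.3572 kJ/mol


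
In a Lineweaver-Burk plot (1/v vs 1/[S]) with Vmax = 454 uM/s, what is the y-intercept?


y-intercept = 1/Vmax
= 1/454
= 0.0022 s/uM

0.0022 s/uM


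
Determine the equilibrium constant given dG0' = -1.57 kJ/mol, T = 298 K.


Keq = exp(-dG0 * 1000 / (R * T))
Keq = exp(-(-1.57) * 1000 / (8.314 * 298))
Keq = 1.8845

1.8845


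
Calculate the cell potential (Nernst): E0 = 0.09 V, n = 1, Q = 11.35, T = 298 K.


E = E0 - (RT/nF) * ln(Q)
E = 0.09 - (8.314 * 298 / (1 * 96485)) * ln(11.35)
E = 0.0276 V

0.0276 V


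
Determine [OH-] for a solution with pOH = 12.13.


[OH-] = 10^(-pOH)
[OH-] = 10^(-12.13)
[OH-] = 7.413e-13 M

7.413e-13 M


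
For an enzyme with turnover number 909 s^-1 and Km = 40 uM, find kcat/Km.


Catalytic efficiency = kcat / Km
= 909 / 40
= 22.725 uM^-1*s^-1

22.725 uM^-1*s^-1


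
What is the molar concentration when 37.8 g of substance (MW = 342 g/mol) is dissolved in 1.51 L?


C = (mass / MW) / volume
C = (37.8 / 342) / 1.51
C = 0.0732 M

0.0732 M


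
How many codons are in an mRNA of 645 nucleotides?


codons = nucleotides / 3
codons = 645 / 3 = 215

215


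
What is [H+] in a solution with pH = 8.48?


[H+] = 10^(-pH)
[H+] = 10^(-8.48)
[H+] = 3.311e-09 M

3.311e-09 M


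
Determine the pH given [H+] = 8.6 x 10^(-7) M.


pH = -log10([H+])
pH = -log10(8.6 x 10^(-7))
pH = 6.0655

6.0655


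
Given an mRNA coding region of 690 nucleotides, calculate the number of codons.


codons = nucleotides / 3
codons = 690 / 3 = 230

230


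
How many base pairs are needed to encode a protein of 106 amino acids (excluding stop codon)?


Each amino acid = 1 codon = 3 bp
bp = 106 * 3 = 318 bp

318 bp


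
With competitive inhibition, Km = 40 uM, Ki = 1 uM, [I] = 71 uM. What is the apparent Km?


Km_app = Km * (1 + [I]/Ki)
Km_app = 40 * (1 + 71/1)
Km_app = 2880.0 uM

2880.0 uM


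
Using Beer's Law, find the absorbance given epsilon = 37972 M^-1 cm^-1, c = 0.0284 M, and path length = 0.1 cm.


A = epsilon * c * l
A = 37972 * 0.0284 * 0.1
A = 107.8405

107.8405


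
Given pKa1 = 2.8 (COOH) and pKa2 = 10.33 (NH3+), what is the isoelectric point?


pI = (pKa1 + pKa2) / 2
pI = (2.8 + 10.33) / 2
pI = 6.565

6.565


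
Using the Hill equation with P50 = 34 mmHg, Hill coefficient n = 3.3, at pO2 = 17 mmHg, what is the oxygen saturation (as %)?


Y = pO2^n / (P50^n + pO2^n)
Y = 17^3.3 / (34^3.3 + 17^3.3)
Y = 9.22%

9.22%


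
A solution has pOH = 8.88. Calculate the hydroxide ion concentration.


[OH-] = 10^(-pOH)
[OH-] = 10^(-8.88)
[OH-] = 1.318e-09 M

1.318e-09 M


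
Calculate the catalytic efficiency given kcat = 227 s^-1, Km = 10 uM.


Catalytic efficiency = kcat / Km
= 227 / 10
= 22.7 uM^-1*s^-1

22.7 uM^-1*s^-1


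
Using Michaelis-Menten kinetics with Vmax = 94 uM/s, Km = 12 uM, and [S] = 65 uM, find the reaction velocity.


v = Vmax * [S] / (Km + [S])
v = 94 * 65 / (12 + 65)
v = 79.3506 uM/s

79.3506 uM/s


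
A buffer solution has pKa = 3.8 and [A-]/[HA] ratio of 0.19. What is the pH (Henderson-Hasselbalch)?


pH = pKa + log10([A-]/[HA])
pH = 3.8 + log10(0.19)
pH = 3.0788

3.0788


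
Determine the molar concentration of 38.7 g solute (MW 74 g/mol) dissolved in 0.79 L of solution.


C = (mass / MW) / volume
C = (38.7 / 74) / 0.79
C = 0.662 M

0.662 M


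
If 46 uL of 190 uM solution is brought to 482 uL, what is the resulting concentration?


C2 = C1 * V1 / V2
C2 = 190 * 46 / 482
C2 = 18.1328 uM

18.1328 uM


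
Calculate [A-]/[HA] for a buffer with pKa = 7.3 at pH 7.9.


[A-]/[HA] = 10^(pH - pKa)
= 10^(7.9 - 7.3)
= 3.9811

3.9811


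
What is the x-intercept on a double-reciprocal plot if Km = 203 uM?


x-intercept = -1/Km
= -1/203
= -0.0049 1/uM

-0.0049 1/uM


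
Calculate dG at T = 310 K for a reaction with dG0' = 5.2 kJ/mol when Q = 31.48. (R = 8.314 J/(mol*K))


dG = dG0' + RT * ln(Q) / 1000
dG = 5.2 + 8.314 * 310 * ln(31.48) / 1000
dG = 14.0902 kJ/mol

14.0902 kJ/mol


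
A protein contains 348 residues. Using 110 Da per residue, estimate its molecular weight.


MW = n_residues * 110 Da
MW = 348 * 110
MW = 38280 Da

38280 Da


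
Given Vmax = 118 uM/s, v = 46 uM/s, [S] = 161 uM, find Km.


Km = [S] * (Vmax - v) / v
Km = 161 * (118 - 46) / 46
Km = 252.0 uM

252.0 uM


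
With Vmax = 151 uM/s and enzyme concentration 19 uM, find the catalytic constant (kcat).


kcat = Vmax / [E]t
kcat = 151 / 19
kcat = 7.9474 s^-1

7.9474 s^-1


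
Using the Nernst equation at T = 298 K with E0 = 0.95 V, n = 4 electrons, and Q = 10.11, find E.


E = E0 - (RT/nF) * ln(Q)
E = 0.95 - (8.314 * 298 / (4 * 96485)) * ln(10.11)
E = 0.9351 V

0.9351 V


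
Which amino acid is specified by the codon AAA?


Standard genetic code lookup.
Codon AAA -> Lys

Lys


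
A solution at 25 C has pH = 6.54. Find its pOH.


pOH = 14 - pH
pOH = 14 - 6.54
pOH = 7.46

7.46


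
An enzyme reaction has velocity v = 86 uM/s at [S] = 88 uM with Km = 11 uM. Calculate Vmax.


Vmax = v * (Km + [S]) / [S]
Vmax = 86 * (11 + 88) / 88
Vmax = 96.75 uM/s

96.75 uM/s


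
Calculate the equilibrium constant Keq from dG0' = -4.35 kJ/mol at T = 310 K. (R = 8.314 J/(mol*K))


Keq = exp(-dG0 * 1000 / (R * T))
Keq = exp(-(-4.35) * 1000 / (8.314 * 310))
Keq = 5.4075

5.4075


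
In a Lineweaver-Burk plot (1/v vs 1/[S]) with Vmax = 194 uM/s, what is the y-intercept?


y-intercept = 1/Vmax
= 1/194
= 0.0052 s/uM

0.0052 s/uM


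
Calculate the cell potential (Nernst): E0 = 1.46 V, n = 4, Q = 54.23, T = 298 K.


E = E0 - (RT/nF) * ln(Q)
E = 1.46 - (8.314 * 298 / (4 * 96485)) * ln(54.23)
E = 1.4344 V

1.4344 V


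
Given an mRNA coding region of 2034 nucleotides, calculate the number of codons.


codons = nucleotides / 3
codons = 2034 / 3 = 678

678


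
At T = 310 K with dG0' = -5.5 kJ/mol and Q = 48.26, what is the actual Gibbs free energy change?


dG = dG0' + RT * ln(Q) / 1000
dG = -5.5 + 8.314 * 310 * ln(48.26) / 1000
dG = 4.4913 kJ/mol

4.4913 kJ/mol


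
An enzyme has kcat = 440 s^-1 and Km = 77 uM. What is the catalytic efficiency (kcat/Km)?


Catalytic efficiency = kcat / Km
= 440 / 77
= 5.7143 uM^-1*s^-1

5.7143 uM^-1*s^-1


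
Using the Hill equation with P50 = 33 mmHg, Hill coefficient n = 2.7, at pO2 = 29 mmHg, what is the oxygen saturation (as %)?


Y = pO2^n / (P50^n + pO2^n)
Y = 29^2.7 / (33^2.7 + 29^2.7)
Y = 41.37%

41.37%


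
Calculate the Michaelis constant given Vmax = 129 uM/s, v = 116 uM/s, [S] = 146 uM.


Km = [S] * (Vmax - v) / v
Km = 146 * (129 - 116) / 116
Km = 16.3621 uM

16.3621 uM


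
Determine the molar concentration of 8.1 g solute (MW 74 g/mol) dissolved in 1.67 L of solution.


C = (mass / MW) / volume
C = (8.1 / 74) / 1.67
C = 0.0655 M

0.0655 M


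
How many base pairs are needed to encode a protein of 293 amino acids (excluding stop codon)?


Each amino acid = 1 codon = 3 bp
bp = 293 * 3 = 879 bp

879 bp


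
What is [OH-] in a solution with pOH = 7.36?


[OH-] = 10^(-pOH)
[OH-] = 10^(-7.36)
[OH-] = 4.365e-08 M

4.365e-08 M


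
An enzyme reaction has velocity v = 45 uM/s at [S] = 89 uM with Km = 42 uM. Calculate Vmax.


Vmax = v * (Km + [S]) / [S]
Vmax = 45 * (42 + 89) / 89
Vmax = 66.236 uM/s

66.236 uM/s


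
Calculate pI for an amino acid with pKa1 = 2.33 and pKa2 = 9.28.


pI = (pKa1 + pKa2) / 2
pI = (2.33 + 9.28) / 2
pI = 5.805

5.805


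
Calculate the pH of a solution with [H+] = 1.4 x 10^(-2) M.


pH = -log10([H+])
pH = -log10(1.4 x 10^(-2))
pH = 1.8539

1.8539


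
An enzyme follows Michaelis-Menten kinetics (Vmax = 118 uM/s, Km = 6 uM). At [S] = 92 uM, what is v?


v = Vmax * [S] / (Km + [S])
v = 118 * 92 / (6 + 92)
v = 110.7755 uM/s

110.7755 uM/s


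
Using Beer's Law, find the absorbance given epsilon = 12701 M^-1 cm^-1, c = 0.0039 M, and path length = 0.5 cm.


A = epsilon * c * l
A = 12701 * 0.0039 * 0.5
A = 24.7669

24.7669


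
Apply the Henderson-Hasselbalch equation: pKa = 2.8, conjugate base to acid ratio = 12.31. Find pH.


pH = pKa + log10([A-]/[HA])
pH = 2.8 + log10(12.31)
pH = 3.8903

3.8903


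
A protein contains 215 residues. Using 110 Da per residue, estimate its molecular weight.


MW = n_residues * 110 Da
MW = 215 * 110
MW = 23650 Da

23650 Da


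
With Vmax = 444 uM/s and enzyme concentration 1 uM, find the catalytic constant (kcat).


kcat = Vmax / [E]t
kcat = 444 / 1
kcat = 444.0 s^-1

444.0 s^-1


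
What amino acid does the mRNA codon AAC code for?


Standard genetic code lookup.
Codon AAC -> Asn

Asn


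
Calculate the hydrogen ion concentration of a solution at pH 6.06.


[H+] = 10^(-pH)
[H+] = 10^(-6.06)
[H+] = 8.710e-07 M

8.710e-07 M


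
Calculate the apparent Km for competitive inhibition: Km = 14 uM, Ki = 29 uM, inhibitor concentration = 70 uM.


Km_app = Km * (1 + [I]/Ki)
Km_app = 14 * (1 + 70/29)
Km_app = 47.7931 uM

47.7931 uM


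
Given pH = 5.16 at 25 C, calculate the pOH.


pOH = 14 - pH
pOH = 14 - 5.16
pOH = 8.84

8.84


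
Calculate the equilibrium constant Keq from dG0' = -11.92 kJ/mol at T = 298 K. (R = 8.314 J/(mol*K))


Keq = exp(-dG0 * 1000 / (R * T))
Keq = exp(-(-11.92) * 1000 / (8.314 * 298))
Keq = 122.8743

122.8743


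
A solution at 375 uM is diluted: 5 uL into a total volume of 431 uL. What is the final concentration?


C2 = C1 * V1 / V2
C2 = 375 * 5 / 431
C2 = 4.3503 uM

4.3503 uM


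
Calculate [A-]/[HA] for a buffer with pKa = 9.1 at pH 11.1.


[A-]/[HA] = 10^(pH - pKa)
= 10^(11.1 - 9.1)
= 100.0

100.0


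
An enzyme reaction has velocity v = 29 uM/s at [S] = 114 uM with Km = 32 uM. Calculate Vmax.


Vmax = v * (Km + [S]) / [S]
Vmax = 29 * (32 + 114) / 114
Vmax = 37.1404 uM/s

37.1404 uM/s


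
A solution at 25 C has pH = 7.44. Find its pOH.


pOH = 14 - pH
pOH = 14 - 7.44
pOH = 6.56

6.56


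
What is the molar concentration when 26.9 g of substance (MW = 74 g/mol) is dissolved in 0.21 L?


C = (mass / MW) / volume
C = (26.9 / 74) / 0.21
C = 1.731 M

1.731 M


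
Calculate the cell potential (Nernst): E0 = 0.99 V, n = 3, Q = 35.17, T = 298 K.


E = E0 - (RT/nF) * ln(Q)
E = 0.99 - (8.314 * 298 / (3 * 96485)) * ln(35.17)
E = 0.9595 V

0.9595 V


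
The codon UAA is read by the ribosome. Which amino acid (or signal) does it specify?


Standard genetic code lookup.
Codon UAA -> Stop

Stop


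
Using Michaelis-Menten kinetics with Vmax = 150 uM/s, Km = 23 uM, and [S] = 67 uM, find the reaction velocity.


v = Vmax * [S] / (Km + [S])
v = 150 * 67 / (23 + 67)
v = 111.6667 uM/s

111.6667 uM/s


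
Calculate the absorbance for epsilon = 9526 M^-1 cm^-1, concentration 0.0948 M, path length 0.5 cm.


A = epsilon * c * l
A = 9526 * 0.0948 * 0.5
A = 451.5324

451.5324


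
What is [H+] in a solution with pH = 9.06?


[H+] = 10^(-pH)
[H+] = 10^(-9.06)
[H+] = 8.710e-10 M

8.710e-10 M


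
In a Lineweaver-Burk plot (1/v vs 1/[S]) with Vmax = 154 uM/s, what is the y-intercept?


y-intercept = 1/Vmax
= 1/154
= 0.0065 s/uM

0.0065 s/uM


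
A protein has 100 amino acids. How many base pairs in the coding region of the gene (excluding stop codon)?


Each amino acid = 1 codon = 3 bp
bp = 100 * 3 = 300 bp

300 bp


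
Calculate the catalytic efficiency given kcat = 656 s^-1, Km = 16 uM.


Catalytic efficiency = kcat / Km
= 656 / 16
= 41.0 uM^-1*s^-1

41.0 uM^-1*s^-1


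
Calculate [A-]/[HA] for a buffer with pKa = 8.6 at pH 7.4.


[A-]/[HA] = 10^(pH - pKa)
= 10^(7.4 - 8.6)
= 0.0631

0.0631


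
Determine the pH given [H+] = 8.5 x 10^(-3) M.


pH = -log10([H+])
pH = -log10(8.5 x 10^(-3))
pH = 2.0706

2.0706


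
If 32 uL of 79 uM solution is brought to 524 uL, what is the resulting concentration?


C2 = C1 * V1 / V2
C2 = 79 * 32 / 524
C2 = 4.8244 uM

4.8244 uM


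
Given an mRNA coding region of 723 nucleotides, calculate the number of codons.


codons = nucleotides / 3
codons = 723 / 3 = 241

241


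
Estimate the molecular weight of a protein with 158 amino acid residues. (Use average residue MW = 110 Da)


MW = n_residues * 110 Da
MW = 158 * 110
MW = 17380 Da

17380 Da


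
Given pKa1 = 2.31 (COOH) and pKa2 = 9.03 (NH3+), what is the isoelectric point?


pI = (pKa1 + pKa2) / 2
pI = (2.31 + 9.03) / 2
pI = 5.67

5.67


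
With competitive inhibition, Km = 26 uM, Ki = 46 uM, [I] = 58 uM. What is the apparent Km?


Km_app = Km * (1 + [I]/Ki)
Km_app = 26 * (1 + 58/46)
Km_app = 58.7826 uM

58.7826 uM


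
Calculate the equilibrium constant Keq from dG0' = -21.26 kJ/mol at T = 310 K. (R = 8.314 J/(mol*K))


Keq = exp(-dG0 * 1000 / (R * T))
Keq = exp(-(-21.26) * 1000 / (8.314 * 310))
Keq = 3823.0915

3823.0915


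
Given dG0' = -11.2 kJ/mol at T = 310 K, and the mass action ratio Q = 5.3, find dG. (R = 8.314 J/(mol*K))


dG = dG0' + RT * ln(Q) / 1000
dG = -11.2 + 8.314 * 310 * ln(5.3) / 1000
dG = -6.9018 kJ/mol

-6.9018 kJ/mol


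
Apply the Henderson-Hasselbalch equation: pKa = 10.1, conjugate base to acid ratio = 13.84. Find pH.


pH = pKa + log10([A-]/[HA])
pH = 10.1 + log10(13.84)
pH = 11.2411

11.2411


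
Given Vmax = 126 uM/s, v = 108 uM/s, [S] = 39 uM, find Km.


Km = [S] * (Vmax - v) / v
Km = 39 * (126 - 108) / 108
Km = 6.5 uM

6.5 uM


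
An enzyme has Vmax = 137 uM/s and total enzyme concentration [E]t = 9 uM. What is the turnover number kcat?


kcat = Vmax / [E]t
kcat = 137 / 9
kcat = 15.2222 s^-1

15.2222 s^-1


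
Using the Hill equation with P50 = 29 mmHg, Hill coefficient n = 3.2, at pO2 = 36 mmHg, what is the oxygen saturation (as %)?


Y = pO2^n / (P50^n + pO2^n)
Y = 36^3.2 / (29^3.2 + 36^3.2)
Y = 66.64%

66.64%


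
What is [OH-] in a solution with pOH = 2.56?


[OH-] = 10^(-pOH)
[OH-] = 10^(-2.56)
[OH-] = 0.0028 M

0.0028 M


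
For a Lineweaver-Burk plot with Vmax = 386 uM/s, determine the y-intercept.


y-intercept = 1/Vmax
= 1/386
= 0.0026 s/uM

0.0026 s/uM


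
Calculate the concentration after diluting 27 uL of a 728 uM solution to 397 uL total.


C2 = C1 * V1 / V2
C2 = 728 * 27 / 397
C2 = 49.5113 uM

49.5113 uM


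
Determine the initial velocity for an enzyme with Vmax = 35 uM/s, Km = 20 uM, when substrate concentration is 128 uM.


v = Vmax * [S] / (Km + [S])
v = 35 * 128 / (20 + 128)
v = 30.2703 uM/s

30.2703 uM/s


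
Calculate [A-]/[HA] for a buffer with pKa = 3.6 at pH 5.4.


[A-]/[HA] = 10^(pH - pKa)
= 10^(5.4 - 3.6)
= 63.0957

63.0957


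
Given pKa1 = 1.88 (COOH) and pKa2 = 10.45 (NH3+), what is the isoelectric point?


pI = (pKa1 + pKa2) / 2
pI = (1.88 + 10.45) / 2
pI = 6.165

6.165


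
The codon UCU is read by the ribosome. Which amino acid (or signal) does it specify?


Standard genetic code lookup.
Codon UCU -> Ser

Ser


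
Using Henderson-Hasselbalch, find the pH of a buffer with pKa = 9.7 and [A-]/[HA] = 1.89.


pH = pKa + log10([A-]/[HA])
pH = 9.7 + log10(1.89)
pH = 9.9765

9.9765


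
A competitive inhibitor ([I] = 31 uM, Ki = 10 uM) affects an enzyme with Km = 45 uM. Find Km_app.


Km_app = Km * (1 + [I]/Ki)
Km_app = 45 * (1 + 31/10)
Km_app = 184.5 uM

184.5 uM


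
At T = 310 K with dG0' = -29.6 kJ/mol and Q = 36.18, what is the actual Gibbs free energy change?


dG = dG0' + RT * ln(Q) / 1000
dG = -29.6 + 8.314 * 310 * ln(36.18) / 1000
dG = -20.3512 kJ/mol

-20.3512 kJ/mol


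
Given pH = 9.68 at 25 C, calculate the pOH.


pOH = 14 - pH
pOH = 14 - 9.68
pOH = 4.32

4.32


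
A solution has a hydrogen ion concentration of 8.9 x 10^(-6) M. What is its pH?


pH = -log10([H+])
pH = -log10(8.9 x 10^(-6))
pH = 5.0506

5.0506


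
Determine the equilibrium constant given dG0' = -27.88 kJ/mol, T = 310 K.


Keq = exp(-dG0 * 1000 / (R * T))
Keq = exp(-(-27.88) * 1000 / (8.314 * 310))
Keq = 49878.9489

49878.9489


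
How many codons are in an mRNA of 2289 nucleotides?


codons = nucleotides / 3
codons = 2289 / 3 = 763

763


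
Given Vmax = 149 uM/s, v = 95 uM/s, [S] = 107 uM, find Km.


Km = [S] * (Vmax - v) / v
Km = 107 * (149 - 95) / 95
Km = 60.8211 uM

60.8211 uM


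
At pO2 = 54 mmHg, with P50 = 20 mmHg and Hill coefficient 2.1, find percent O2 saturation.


Y = pO2^n / (P50^n + pO2^n)
Y = 54^2.1 / (20^2.1 + 54^2.1)
Y = 88.95%

88.95%


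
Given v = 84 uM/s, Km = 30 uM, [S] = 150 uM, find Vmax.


Vmax = v * (Km + [S]) / [S]
Vmax = 84 * (30 + 150) / 150
Vmax = 100.8 uM/s

100.8 uM/s


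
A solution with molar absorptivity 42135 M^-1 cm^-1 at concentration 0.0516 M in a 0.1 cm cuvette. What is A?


A = epsilon * c * l
A = 42135 * 0.0516 * 0.1
A = 217.4166

217.4166


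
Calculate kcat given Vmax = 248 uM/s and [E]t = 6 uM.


kcat = Vmax / [E]t
kcat = 248 / 6
kcat = 41.3333 s^-1

41.3333 s^-1


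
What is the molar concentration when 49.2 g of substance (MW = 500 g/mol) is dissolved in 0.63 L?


C = (mass / MW) / volume
C = (49.2 / 500) / 0.63
C = 0.1562 M

0.1562 M


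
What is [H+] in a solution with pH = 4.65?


[H+] = 10^(-pH)
[H+] = 10^(-4.65)
[H+] = 2.239e-05 M

2.239e-05 M


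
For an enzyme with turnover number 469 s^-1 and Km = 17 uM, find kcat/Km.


Catalytic efficiency = kcat / Km
= 469 / 17
= 27.5882 uM^-1*s^-1

27.5882 uM^-1*s^-1


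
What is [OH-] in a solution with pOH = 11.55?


[OH-] = 10^(-pOH)
[OH-] = 10^(-11.55)
[OH-] = 2.818e-12 M

2.818e-12 M


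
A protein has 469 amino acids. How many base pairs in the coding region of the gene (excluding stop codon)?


Each amino acid = 1 codon = 3 bp
bp = 469 * 3 = 1407 bp

1407 bp


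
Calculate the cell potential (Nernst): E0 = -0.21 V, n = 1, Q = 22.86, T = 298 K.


E = E0 - (RT/nF) * ln(Q)
E = -0.21 - (8.314 * 298 / (1 * 96485)) * ln(22.86)
E = -0.2904 V

-0.2904 V


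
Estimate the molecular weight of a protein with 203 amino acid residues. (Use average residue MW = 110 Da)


MW = n_residues * 110 Da
MW = 203 * 110
MW = 22330 Da

22330 Da


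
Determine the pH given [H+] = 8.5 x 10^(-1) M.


pH = -log10([H+])
pH = -log10(8.5 x 10^(-1))
pH = 0.0706

0.0706


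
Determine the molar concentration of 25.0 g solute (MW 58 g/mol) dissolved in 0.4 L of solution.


C = (mass / MW) / volume
C = (25.0 / 58) / 0.4
C = 1.0776 M

1.0776 M


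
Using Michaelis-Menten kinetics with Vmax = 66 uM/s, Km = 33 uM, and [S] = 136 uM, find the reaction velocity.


v = Vmax * [S] / (Km + [S])
v = 66 * 136 / (33 + 136)
v = 53.1124 uM/s

53.1124 uM/s


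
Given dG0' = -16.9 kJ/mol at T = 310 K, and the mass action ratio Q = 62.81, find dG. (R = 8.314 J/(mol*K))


dG = dG0' + RT * ln(Q) / 1000
dG = -16.9 + 8.314 * 310 * ln(62.81) / 1000
dG = -6.2295 kJ/mol

-6.2295 kJ/mol


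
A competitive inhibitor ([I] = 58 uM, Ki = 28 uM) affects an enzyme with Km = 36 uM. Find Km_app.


Km_app = Km * (1 + [I]/Ki)
Km_app = 36 * (1 + 58/28)
Km_app = 110.5714 uM

110.5714 uM


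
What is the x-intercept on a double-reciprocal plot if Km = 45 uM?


x-intercept = -1/Km
= -1/45
= -0.0222 1/uM

-0.0222 1/uM


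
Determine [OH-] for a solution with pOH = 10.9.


[OH-] = 10^(-pOH)
[OH-] = 10^(-10.9)
[OH-] = 1.259e-11 M

1.259e-11 M


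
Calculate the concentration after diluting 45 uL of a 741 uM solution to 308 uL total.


C2 = C1 * V1 / V2
C2 = 741 * 45 / 308
C2 = 108.263 uM

108.263 uM


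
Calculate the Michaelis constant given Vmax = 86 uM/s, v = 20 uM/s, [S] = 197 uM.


Km = [S] * (Vmax - v) / v
Km = 197 * (86 - 20) / 20
Km = 650.1 uM

650.1 uM


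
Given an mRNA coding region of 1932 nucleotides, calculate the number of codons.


codons = nucleotides / 3
codons = 1932 / 3 = 644

644


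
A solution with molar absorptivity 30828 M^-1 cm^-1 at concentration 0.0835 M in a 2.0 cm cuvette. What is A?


A = epsilon * c * l
A = 30828 * 0.0835 * 2.0
A = 5148.276

5148.276


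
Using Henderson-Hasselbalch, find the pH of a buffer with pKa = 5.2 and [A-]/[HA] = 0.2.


pH = pKa + log10([A-]/[HA])
pH = 5.2 + log10(0.2)
pH = 4.501

4.501


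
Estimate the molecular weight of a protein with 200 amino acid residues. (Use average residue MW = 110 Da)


MW = n_residues * 110 Da
MW = 200 * 110
MW = 22000 Da

22000 Da


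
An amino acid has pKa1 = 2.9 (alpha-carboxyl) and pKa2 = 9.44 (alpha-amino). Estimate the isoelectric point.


pI = (pKa1 + pKa2) / 2
pI = (2.9 + 9.44) / 2
pI = 6.17

6.17


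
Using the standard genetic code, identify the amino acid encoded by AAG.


Standard genetic code lookup.
Codon AAG -> Lys

Lys


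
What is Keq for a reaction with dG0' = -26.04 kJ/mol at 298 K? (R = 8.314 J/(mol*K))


Keq = exp(-dG0 * 1000 / (R * T))
Keq = exp(-(-26.04) * 1000 / (8.314 * 298))
Keq = 36691.1152

36691.1152


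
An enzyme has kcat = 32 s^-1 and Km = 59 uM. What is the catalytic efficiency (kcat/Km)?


Catalytic efficiency = kcat / Km
= 32 / 59
= 0.5424 uM^-1*s^-1

0.5424 uM^-1*s^-1


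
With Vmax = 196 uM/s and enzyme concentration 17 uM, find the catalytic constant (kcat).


kcat = Vmax / [E]t
kcat = 196 / 17
kcat = 11.5294 s^-1

11.5294 s^-1


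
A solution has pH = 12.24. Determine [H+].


[H+] = 10^(-pH)
[H+] = 10^(-12.24)
[H+] = 5.754e-13 M

5.754e-13 M


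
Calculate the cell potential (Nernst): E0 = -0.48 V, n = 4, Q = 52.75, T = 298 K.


E = E0 - (RT/nF) * ln(Q)
E = -0.48 - (8.314 * 298 / (4 * 96485)) * ln(52.75)
E = -0.5055 V

-0.5055 V


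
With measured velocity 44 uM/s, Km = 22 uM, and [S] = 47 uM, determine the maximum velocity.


Vmax = v * (Km + [S]) / [S]
Vmax = 44 * (22 + 47) / 47
Vmax = 64.5957 uM/s

64.5957 uM/s


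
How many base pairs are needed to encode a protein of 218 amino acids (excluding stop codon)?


Each amino acid = 1 codon = 3 bp
bp = 218 * 3 = 654 bp

654 bp


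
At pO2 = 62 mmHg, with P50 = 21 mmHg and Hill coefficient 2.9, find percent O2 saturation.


Y = pO2^n / (P50^n + pO2^n)
Y = 62^2.9 / (21^2.9 + 62^2.9)
Y = 95.85%

95.85%


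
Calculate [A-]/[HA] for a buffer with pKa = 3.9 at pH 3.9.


[A-]/[HA] = 10^(pH - pKa)
= 10^(3.9 - 3.9)
= 1.0

1.0


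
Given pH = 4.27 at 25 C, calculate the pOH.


pOH = 14 - pH
pOH = 14 - 4.27
pOH = 9.73

9.73


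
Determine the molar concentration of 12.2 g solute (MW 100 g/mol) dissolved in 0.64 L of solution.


C = (mass / MW) / volume
C = (12.2 / 100) / 0.64
C = 0.1906 M

0.1906 M


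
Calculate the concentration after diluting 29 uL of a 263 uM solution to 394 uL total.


C2 = C1 * V1 / V2
C2 = 263 * 29 / 394
C2 = 19.3579 uM

19.3579 uM


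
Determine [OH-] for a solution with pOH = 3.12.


[OH-] = 10^(-pOH)
[OH-] = 10^(-3.12)
[OH-] = 7.586e-04 M

7.586e-04 M


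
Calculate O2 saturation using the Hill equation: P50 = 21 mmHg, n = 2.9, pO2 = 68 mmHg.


Y = pO2^n / (P50^n + pO2^n)
Y = 68^2.9 / (21^2.9 + 68^2.9)
Y = 96.79%

96.79%


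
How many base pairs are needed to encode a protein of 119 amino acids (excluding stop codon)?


Each amino acid = 1 codon = 3 bp
bp = 119 * 3 = 357 bp

357 bp


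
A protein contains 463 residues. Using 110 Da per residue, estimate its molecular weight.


MW = n_residues * 110 Da
MW = 463 * 110
MW = 50930 Da

50930 Da


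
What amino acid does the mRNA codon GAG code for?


Standard genetic code lookup.
Codon GAG -> Glu

Glu


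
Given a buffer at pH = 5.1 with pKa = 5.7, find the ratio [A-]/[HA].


[A-]/[HA] = 10^(pH - pKa)
= 10^(5.1 - 5.7)
= 0.2512

0.2512


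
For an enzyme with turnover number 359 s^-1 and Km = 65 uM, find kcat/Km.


Catalytic efficiency = kcat / Km
= 359 / 65
= 5.5231 uM^-1*s^-1

5.5231 uM^-1*s^-1


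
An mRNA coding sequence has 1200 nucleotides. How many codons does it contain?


codons = nucleotides / 3
codons = 1200 / 3 = 400

400


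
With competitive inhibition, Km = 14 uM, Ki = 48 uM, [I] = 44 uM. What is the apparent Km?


Km_app = Km * (1 + [I]/Ki)
Km_app = 14 * (1 + 44/48)
Km_app = 26.8333 uM

26.8333 uM


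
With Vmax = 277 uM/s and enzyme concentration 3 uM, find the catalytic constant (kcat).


kcat = Vmax / [E]t
kcat = 277 / 3
kcat = 92.3333 s^-1

92.3333 s^-1


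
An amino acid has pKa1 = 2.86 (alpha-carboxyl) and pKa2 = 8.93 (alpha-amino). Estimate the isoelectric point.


pI = (pKa1 + pKa2) / 2
pI = (2.86 + 8.93) / 2
pI = 5.895

5.895


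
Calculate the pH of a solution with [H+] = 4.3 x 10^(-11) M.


pH = -log10([H+])
pH = -log10(4.3 x 10^(-11))
pH = 10.3665

10.3665


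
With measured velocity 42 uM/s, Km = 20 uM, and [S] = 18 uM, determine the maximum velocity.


Vmax = v * (Km + [S]) / [S]
Vmax = 42 * (20 + 18) / 18
Vmax = 88.6667 uM/s

88.6667 uM/s


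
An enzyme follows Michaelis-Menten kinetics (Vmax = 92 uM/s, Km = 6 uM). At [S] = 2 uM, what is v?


v = Vmax * [S] / (Km + [S])
v = 92 * 2 / (6 + 2)
v = 23.0 uM/s

23.0 uM/s


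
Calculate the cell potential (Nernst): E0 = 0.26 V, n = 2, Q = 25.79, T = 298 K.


E = E0 - (RT/nF) * ln(Q)
E = 0.26 - (8.314 * 298 / (2 * 96485)) * ln(25.79)
E = 0.2183 V

0.2183 V


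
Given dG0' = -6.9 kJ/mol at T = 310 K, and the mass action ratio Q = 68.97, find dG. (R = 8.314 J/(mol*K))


dG = dG0' + RT * ln(Q) / 1000
dG = -6.9 + 8.314 * 310 * ln(68.97) / 1000
dG = 4.0116 kJ/mol

4.0116 kJ/mol


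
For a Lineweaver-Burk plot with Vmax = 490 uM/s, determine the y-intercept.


y-intercept = 1/Vmax
= 1/490
= 0.002 s/uM

0.002 s/uM


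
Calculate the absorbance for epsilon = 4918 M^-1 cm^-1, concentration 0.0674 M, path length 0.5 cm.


A = epsilon * c * l
A = 4918 * 0.0674 * 0.5
A = 165.7366

165.7366


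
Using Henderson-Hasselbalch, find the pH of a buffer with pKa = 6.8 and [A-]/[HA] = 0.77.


pH = pKa + log10([A-]/[HA])
pH = 6.8 + log10(0.77)
pH = 6.6865

6.6865


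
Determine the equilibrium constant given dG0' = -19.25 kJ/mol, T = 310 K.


Keq = exp(-dG0 * 1000 / (R * T))
Keq = exp(-(-19.25) * 1000 / (8.314 * 310))
Keq = 1752.7493

1752.7493


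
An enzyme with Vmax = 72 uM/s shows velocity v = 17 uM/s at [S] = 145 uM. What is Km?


Km = [S] * (Vmax - v) / v
Km = 145 * (72 - 17) / 17
Km = 469.1176 uM

469.1176 uM


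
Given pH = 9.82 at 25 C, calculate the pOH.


pOH = 14 - pH
pOH = 14 - 9.82
pOH = 4.18

4.18


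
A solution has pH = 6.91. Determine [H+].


[H+] = 10^(-pH)
[H+] = 10^(-6.91)
[H+] = 1.230e-07 M

1.230e-07 M


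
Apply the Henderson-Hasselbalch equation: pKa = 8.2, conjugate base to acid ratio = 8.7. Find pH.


pH = pKa + log10([A-]/[HA])
pH = 8.2 + log10(8.7)
pH = 9.1395

9.1395


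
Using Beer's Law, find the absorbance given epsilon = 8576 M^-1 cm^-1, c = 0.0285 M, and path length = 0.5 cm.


A = epsilon * c * l
A = 8576 * 0.0285 * 0.5
A = 122.208

122.208


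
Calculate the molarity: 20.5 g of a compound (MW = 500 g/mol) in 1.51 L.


C = (mass / MW) / volume
C = (20.5 / 500) / 1.51
C = 0.0272 M

0.0272 M


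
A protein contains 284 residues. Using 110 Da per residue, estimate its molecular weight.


MW = n_residues * 110 Da
MW = 284 * 110
MW = 31240 Da

31240 Da


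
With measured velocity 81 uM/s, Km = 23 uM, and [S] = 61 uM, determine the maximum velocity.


Vmax = v * (Km + [S]) / [S]
Vmax = 81 * (23 + 61) / 61
Vmax = 111.541 uM/s

111.541 uM/s


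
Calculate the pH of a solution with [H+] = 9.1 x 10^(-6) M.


pH = -log10([H+])
pH = -log10(9.1 x 10^(-6))
pH = 5.041

5.041


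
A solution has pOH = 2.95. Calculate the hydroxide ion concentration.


[OH-] = 10^(-pOH)
[OH-] = 10^(-2.95)
[OH-] = 0.0011 M

0.0011 M


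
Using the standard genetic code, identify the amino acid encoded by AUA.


Standard genetic code lookup.
Codon AUA -> Ile

Ile


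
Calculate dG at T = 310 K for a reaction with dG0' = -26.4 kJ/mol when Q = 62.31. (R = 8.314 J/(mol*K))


dG = dG0' + RT * ln(Q) / 1000
dG = -26.4 + 8.314 * 310 * ln(62.31) / 1000
dG = -15.7501 kJ/mol

-15.7501 kJ/mol


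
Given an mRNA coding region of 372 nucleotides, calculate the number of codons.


codons = nucleotides / 3
codons = 372 / 3 = 124

124


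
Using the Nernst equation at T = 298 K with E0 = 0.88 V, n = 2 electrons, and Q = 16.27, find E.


E = E0 - (RT/nF) * ln(Q)
E = 0.88 - (8.314 * 298 / (2 * 96485)) * ln(16.27)
E = 0.8442 V

0.8442 V


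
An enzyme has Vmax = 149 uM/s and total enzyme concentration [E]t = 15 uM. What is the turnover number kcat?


kcat = Vmax / [E]t
kcat = 149 / 15
kcat = 9.9333 s^-1

9.9333 s^-1


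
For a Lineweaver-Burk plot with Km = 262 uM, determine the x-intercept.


x-intercept = -1/Km
= -1/262
= -0.0038 1/uM

-0.0038 1/uM


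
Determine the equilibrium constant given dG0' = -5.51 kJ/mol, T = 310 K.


Keq = exp(-dG0 * 1000 / (R * T))
Keq = exp(-(-5.51) * 1000 / (8.314 * 310))
Keq = 8.4813

8.4813


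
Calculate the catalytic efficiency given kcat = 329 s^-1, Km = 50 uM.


Catalytic efficiency = kcat / Km
= 329 / 50
= 6.58 uM^-1*s^-1

6.58 uM^-1*s^-1


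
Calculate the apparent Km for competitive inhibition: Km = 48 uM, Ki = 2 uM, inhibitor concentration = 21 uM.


Km_app = Km * (1 + [I]/Ki)
Km_app = 48 * (1 + 21/2)
Km_app = 552.0 uM

552.0 uM


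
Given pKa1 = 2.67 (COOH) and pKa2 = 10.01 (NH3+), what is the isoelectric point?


pI = (pKa1 + pKa2) / 2
pI = (2.67 + 10.01) / 2
pI = 6.34

6.34


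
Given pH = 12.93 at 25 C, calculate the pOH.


pOH = 14 - pH
pOH = 14 - 12.93
pOH = 1.07

1.07


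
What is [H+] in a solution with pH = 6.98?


[H+] = 10^(-pH)
[H+] = 10^(-6.98)
[H+] = 1.047e-07 M

1.047e-07 M


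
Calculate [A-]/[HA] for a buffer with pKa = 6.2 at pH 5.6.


[A-]/[HA] = 10^(pH - pKa)
= 10^(5.6 - 6.2)
= 0.2512

0.2512


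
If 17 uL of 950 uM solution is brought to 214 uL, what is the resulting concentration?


C2 = C1 * V1 / V2
C2 = 950 * 17 / 214
C2 = 75.4673 uM

75.4673 uM


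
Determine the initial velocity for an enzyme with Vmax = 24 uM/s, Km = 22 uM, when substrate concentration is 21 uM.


v = Vmax * [S] / (Km + [S])
v = 24 * 21 / (22 + 21)
v = 11.7209 uM/s

11.7209 uM/s


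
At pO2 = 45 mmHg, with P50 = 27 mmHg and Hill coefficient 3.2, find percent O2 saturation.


Y = pO2^n / (P50^n + pO2^n)
Y = 45^3.2 / (27^3.2 + 45^3.2)
Y = 83.68%

83.68%


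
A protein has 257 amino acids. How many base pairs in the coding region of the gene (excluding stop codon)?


Each amino acid = 1 codon = 3 bp
bp = 257 * 3 = 771 bp

771 bp


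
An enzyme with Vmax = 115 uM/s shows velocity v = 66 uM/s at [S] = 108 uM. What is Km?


Km = [S] * (Vmax - v) / v
Km = 108 * (115 - 66) / 66
Km = 80.1818 uM

80.1818 uM


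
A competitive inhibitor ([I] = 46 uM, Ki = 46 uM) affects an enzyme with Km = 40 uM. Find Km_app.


Km_app = Km * (1 + [I]/Ki)
Km_app = 40 * (1 + 46/46)
Km_app = 80.0 uM

80.0 uM


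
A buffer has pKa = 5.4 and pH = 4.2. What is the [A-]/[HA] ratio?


[A-]/[HA] = 10^(pH - pKa)
= 10^(4.2 - 5.4)
= 0.0631

0.0631


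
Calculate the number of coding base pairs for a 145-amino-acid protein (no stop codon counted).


Each amino acid = 1 codon = 3 bp
bp = 145 * 3 = 435 bp

435 bp


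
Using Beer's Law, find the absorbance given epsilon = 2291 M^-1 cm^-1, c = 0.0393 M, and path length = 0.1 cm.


A = epsilon * c * l
A = 2291 * 0.0393 * 0.1
A = 9.0036

9.0036


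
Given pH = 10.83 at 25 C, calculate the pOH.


pOH = 14 - pH
pOH = 14 - 10.83
pOH = 3.17

3.17


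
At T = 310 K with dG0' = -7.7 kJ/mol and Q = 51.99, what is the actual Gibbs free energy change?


dG = dG0' + RT * ln(Q) / 1000
dG = -7.7 + 8.314 * 310 * ln(51.99) / 1000
dG = 2.4832 kJ/mol

2.4832 kJ/mol


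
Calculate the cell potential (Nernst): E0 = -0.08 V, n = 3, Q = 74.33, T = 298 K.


E = E0 - (RT/nF) * ln(Q)
E = -0.08 - (8.314 * 298 / (3 * 96485)) * ln(74.33)
E = -0.1169 V

-0.1169 V


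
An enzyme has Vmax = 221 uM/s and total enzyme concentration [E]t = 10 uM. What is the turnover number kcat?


kcat = Vmax / [E]t
kcat = 221 / 10
kcat = 22.1 s^-1

22.1 s^-1


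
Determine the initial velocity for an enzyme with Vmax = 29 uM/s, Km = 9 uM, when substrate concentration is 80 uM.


v = Vmax * [S] / (Km + [S])
v = 29 * 80 / (9 + 80)
v = 26.0674 uM/s

26.0674 uM/s


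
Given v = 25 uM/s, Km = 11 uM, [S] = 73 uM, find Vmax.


Vmax = v * (Km + [S]) / [S]
Vmax = 25 * (11 + 73) / 73
Vmax = 28.7671 uM/s

28.7671 uM/s


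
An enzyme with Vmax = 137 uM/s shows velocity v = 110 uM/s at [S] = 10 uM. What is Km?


Km = [S] * (Vmax - v) / v
Km = 10 * (137 - 110) / 110
Km = 2.4545 uM

2.4545 uM


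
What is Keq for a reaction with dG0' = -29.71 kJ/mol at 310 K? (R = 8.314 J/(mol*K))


Keq = exp(-dG0 * 1000 / (R * T))
Keq = exp(-(-29.71) * 1000 / (8.314 * 310))
Keq = 101456.8337

101456.8337


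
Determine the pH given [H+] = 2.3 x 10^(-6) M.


pH = -log10([H+])
pH = -log10(2.3 x 10^(-6))
pH = 5.6383

5.6383


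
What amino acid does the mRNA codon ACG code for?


Standard genetic code lookup.
Codon ACG -> Thr

Thr


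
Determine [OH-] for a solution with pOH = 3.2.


[OH-] = 10^(-pOH)
[OH-] = 10^(-3.2)
[OH-] = 6.310e-04 M

6.310e-04 M


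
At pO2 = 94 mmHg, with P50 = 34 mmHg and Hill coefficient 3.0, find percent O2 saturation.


Y = pO2^n / (P50^n + pO2^n)
Y = 94^3.0 / (34^3.0 + 94^3.0)
Y = 95.48%

95.48%


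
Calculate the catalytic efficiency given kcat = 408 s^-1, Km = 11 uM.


Catalytic efficiency = kcat / Km
= 408 / 11
= 37.0909 uM^-1*s^-1

37.0909 uM^-1*s^-1


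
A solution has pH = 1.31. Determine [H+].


[H+] = 10^(-pH)
[H+] = 10^(-1.31)
[H+] = 0.049 M

0.049 M


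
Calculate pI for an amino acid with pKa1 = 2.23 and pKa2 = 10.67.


pI = (pKa1 + pKa2) / 2
pI = (2.23 + 10.67) / 2
pI = 6.45

6.45


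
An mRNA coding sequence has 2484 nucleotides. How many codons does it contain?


codons = nucleotides / 3
codons = 2484 / 3 = 828

828


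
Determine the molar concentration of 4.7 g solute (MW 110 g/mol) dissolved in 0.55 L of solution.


C = (mass / MW) / volume
C = (4.7 / 110) / 0.55
C = 0.0777 M

0.0777 M


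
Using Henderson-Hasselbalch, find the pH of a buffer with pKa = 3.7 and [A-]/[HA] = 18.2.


pH = pKa + log10([A-]/[HA])
pH = 3.7 + log10(18.2)
pH = 4.9601

4.9601


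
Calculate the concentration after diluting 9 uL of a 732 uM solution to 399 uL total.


C2 = C1 * V1 / V2
C2 = 732 * 9 / 399
C2 = 16.5113 uM

16.5113 uM


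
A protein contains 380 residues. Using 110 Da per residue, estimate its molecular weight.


MW = n_residues * 110 Da
MW = 380 * 110
MW = 41800 Da

41800 Da


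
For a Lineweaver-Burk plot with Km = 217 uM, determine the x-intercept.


x-intercept = -1/Km
= -1/217
= -0.0046 1/uM

-0.0046 1/uM


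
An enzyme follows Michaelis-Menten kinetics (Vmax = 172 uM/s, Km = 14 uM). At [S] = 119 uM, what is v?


v = Vmax * [S] / (Km + [S])
v = 172 * 119 / (14 + 119)
v = 153.8947 uM/s

153.8947 uM/s


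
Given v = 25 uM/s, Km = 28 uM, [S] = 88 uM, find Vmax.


Vmax = v * (Km + [S]) / [S]
Vmax = 25 * (28 + 88) / 88
Vmax = 32.9545 uM/s

32.9545 uM/s


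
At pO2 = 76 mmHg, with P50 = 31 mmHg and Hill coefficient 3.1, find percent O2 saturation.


Y = pO2^n / (P50^n + pO2^n)
Y = 76^3.1 / (31^3.1 + 76^3.1)
Y = 94.16%

94.16%


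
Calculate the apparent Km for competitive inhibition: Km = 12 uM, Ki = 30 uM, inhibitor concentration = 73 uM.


Km_app = Km * (1 + [I]/Ki)
Km_app = 12 * (1 + 73/30)
Km_app = 41.2 uM

41.2 uM


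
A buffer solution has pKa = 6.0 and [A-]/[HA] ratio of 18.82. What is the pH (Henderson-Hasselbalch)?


pH = pKa + log10([A-]/[HA])
pH = 6.0 + log10(18.82)
pH = 7.2746

7.2746


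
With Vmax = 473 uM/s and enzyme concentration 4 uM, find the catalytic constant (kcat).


kcat = Vmax / [E]t
kcat = 473 / 4
kcat = 118.25 s^-1

118.25 s^-1


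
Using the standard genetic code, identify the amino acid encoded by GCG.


Standard genetic code lookup.
Codon GCG -> Ala

Ala


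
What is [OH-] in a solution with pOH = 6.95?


[OH-] = 10^(-pOH)
[OH-] = 10^(-6.95)
[OH-] = 1.122e-07 M

1.122e-07 M


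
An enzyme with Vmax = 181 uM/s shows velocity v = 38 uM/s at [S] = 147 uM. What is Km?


Km = [S] * (Vmax - v) / v
Km = 147 * (181 - 38) / 38
Km = 553.1842 uM

553.1842 uM


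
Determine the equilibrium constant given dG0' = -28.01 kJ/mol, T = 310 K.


Keq = exp(-dG0 * 1000 / (R * T))
Keq = exp(-(-28.01) * 1000 / (8.314 * 310))
Keq = 52459.3534

52459.3534


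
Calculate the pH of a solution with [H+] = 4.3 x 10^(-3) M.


pH = -log10([H+])
pH = -log10(4.3 x 10^(-3))
pH = 2.3665

2.3665


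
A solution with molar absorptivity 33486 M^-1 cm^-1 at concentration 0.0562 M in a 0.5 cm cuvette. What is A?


A = epsilon * c * l
A = 33486 * 0.0562 * 0.5
A = 940.9566

940.9566


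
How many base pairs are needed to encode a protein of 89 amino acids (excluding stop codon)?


Each amino acid = 1 codon = 3 bp
bp = 89 * 3 = 267 bp

267 bp


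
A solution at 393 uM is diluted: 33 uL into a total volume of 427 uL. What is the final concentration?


C2 = C1 * V1 / V2
C2 = 393 * 33 / 427
C2 = 30.3724 uM

30.3724 uM


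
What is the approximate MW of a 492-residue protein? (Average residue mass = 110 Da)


MW = n_residues * 110 Da
MW = 492 * 110
MW = 54120 Da

54120 Da


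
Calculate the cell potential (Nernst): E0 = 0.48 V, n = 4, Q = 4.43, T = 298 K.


E = E0 - (RT/nF) * ln(Q)
E = 0.48 - (8.314 * 298 / (4 * 96485)) * ln(4.43)
E = 0.4704 V

0.4704 V


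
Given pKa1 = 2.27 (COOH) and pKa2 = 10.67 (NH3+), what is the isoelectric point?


pI = (pKa1 + pKa2) / 2
pI = (2.27 + 10.67) / 2
pI = 6.47

6.47


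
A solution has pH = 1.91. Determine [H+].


[H+] = 10^(-pH)
[H+] = 10^(-1.91)
[H+] = 0.0123 M

0.0123 M
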